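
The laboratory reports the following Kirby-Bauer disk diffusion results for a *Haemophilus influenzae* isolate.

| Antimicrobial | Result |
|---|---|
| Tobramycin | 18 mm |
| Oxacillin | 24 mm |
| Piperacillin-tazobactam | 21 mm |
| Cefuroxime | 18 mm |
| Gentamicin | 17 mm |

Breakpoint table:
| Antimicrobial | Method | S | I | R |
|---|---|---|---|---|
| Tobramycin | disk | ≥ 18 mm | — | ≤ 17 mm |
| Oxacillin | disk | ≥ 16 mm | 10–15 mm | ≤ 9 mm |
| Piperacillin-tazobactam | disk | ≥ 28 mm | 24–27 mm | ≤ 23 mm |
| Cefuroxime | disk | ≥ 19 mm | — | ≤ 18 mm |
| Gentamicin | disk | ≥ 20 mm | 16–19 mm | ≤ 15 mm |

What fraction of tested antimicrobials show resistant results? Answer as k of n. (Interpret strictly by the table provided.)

2 of 5

Tobramycin 18 mm: ≥ 18 mm ⇒ S
Oxacillin 24 mm: ≥ 16 mm ⇒ Susceptible
Piperacillin-tazobactam (21 mm) ≤ 23 mm → resistant
Cefuroxime (18 mm) ≤ 18 mm — R
Gentamicin 17 mm: in 16–19 mm → I
Resistant: 2/5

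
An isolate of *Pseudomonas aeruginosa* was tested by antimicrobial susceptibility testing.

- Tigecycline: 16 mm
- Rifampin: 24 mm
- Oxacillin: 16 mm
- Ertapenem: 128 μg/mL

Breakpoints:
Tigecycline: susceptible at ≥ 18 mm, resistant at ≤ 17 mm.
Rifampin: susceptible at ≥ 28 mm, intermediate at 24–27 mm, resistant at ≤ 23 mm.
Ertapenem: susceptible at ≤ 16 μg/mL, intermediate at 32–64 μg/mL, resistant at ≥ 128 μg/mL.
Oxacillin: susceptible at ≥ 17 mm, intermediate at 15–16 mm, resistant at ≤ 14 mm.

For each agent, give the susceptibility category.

R, I, I, R

Tigecycline (16 mm) ≤ 17 mm — Resistant
Rifampin 24 mm: in 24–27 mm ⇒ I
Oxacillin: 16 mm is in 15–16 mm → I
Ertapenem: 128 μg/mL is ≥ 128 μg/mL ⇒ Resistant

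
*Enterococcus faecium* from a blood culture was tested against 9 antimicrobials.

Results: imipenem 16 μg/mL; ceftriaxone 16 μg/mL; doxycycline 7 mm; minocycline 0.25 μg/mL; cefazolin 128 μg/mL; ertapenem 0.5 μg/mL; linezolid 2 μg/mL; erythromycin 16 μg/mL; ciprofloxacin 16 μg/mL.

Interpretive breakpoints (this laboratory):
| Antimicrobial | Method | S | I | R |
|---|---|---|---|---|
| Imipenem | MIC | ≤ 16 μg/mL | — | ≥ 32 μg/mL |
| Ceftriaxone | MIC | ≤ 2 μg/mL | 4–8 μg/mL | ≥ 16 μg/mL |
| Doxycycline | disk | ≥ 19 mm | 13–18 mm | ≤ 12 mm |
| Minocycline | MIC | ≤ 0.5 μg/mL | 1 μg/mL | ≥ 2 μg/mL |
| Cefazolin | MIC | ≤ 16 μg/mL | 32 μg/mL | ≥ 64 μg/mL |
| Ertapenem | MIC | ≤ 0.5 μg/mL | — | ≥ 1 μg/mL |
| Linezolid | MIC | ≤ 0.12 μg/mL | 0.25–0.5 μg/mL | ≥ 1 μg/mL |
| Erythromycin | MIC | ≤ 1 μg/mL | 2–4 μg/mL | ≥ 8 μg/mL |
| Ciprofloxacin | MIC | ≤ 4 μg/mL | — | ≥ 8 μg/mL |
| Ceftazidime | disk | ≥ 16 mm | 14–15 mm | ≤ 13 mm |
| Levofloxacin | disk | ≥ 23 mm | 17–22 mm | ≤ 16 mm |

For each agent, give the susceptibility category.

Imipenem: 16 μg/mL is ≤ 16 μg/mL — Susceptible
Ceftriaxone: 16 μg/mL is ≥ 16 μg/mL → resistant
Doxycycline (7 mm) ≤ 12 mm → Resistant
Minocycline (0.25 μg/mL) ≤ 0.5 μg/mL — susceptible
Cefazolin (128 μg/mL) ≥ 64 μg/mL ⇒ resistant
Ertapenem (0.5 μg/mL) ≤ 0.5 μg/mL ⇒ S
Linezolid: 2 μg/mL is ≥ 1 μg/mL ⇒ R
Erythromycin 16 μg/mL: ≥ 8 μg/mL → Resistant
Ciprofloxacin: 16 μg/mL is ≥ 8 μg/mL → Resistant

S, R, R, S, R, S, R, R, R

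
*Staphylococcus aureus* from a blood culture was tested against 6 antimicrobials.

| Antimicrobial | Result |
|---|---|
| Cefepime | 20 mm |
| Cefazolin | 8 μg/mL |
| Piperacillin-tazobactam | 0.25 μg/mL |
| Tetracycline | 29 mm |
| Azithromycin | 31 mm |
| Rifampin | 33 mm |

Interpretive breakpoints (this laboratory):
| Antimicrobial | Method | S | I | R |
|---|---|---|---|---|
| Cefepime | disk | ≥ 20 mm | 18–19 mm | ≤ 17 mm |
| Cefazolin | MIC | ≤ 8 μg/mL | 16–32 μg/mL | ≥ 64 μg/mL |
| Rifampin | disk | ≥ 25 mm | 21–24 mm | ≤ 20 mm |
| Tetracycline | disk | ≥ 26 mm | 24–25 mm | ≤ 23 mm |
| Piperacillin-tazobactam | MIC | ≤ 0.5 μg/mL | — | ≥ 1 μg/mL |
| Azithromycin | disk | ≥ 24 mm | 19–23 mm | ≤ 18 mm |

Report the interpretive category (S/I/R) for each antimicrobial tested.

S, S, S, S, S, S

Cefepime 20 mm: ≥ 20 mm → Susceptible
Cefazolin: 8 μg/mL is ≤ 8 μg/mL ⇒ susceptible
Piperacillin-tazobactam: 0.25 μg/mL is ≤ 0.5 μg/mL — susceptible
Tetracycline 29 mm: ≥ 26 mm ⇒ S
Azithromycin (31 mm) ≥ 24 mm → susceptible
Rifampin: 33 mm is ≥ 25 mm — susceptible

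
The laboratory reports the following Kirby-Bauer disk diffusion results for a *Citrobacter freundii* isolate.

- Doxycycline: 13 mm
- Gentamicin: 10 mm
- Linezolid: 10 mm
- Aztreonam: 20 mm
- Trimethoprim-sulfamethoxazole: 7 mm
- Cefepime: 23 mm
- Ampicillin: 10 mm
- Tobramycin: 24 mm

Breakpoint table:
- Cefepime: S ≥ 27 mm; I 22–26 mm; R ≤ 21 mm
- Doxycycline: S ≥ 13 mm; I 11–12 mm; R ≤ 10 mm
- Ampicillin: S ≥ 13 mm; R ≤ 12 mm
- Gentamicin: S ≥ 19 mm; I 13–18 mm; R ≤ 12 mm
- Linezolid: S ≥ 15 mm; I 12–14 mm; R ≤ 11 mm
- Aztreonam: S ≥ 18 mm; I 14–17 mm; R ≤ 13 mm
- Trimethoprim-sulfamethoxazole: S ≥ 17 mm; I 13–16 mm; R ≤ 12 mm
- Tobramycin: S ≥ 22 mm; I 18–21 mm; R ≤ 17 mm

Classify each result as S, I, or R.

Doxycycline 13 mm: ≥ 13 mm → susceptible
Gentamicin (10 mm) ≤ 12 mm ⇒ Resistant
Linezolid 10 mm: ≤ 11 mm ⇒ R
Aztreonam (20 mm) ≥ 18 mm → susceptible
Trimethoprim-sulfamethoxazole 7 mm: ≤ 12 mm → resistant
Cefepime 23 mm: in 22–26 mm ⇒ intermediate
Ampicillin 10 mm: ≤ 12 mm ⇒ resistant
Tobramycin (24 mm) ≥ 22 mm — Susceptible

S, R, R, S, R, I, R, S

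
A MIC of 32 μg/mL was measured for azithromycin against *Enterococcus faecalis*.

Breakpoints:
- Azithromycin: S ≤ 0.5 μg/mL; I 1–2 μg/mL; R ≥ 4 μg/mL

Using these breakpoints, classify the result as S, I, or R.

R

Azithromycin (32 μg/mL) ≥ 4 μg/mL — resistant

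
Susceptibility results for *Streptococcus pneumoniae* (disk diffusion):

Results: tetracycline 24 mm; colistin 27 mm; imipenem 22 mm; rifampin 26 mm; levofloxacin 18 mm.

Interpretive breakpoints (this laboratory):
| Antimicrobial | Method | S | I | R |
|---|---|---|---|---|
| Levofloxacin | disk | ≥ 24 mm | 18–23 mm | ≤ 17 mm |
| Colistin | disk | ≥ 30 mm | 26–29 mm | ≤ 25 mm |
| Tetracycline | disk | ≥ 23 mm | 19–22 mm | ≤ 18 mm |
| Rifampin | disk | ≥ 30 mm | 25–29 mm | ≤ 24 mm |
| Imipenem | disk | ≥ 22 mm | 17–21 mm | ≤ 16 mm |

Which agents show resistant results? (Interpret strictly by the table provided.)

none

Tetracycline: 24 mm is ≥ 23 mm → Susceptible
Colistin: 27 mm is in 26–29 mm ⇒ intermediate
Imipenem 22 mm: ≥ 22 mm → S
Rifampin 26 mm: in 25–29 mm ⇒ intermediate
Levofloxacin (18 mm) in 18–23 mm → Intermediate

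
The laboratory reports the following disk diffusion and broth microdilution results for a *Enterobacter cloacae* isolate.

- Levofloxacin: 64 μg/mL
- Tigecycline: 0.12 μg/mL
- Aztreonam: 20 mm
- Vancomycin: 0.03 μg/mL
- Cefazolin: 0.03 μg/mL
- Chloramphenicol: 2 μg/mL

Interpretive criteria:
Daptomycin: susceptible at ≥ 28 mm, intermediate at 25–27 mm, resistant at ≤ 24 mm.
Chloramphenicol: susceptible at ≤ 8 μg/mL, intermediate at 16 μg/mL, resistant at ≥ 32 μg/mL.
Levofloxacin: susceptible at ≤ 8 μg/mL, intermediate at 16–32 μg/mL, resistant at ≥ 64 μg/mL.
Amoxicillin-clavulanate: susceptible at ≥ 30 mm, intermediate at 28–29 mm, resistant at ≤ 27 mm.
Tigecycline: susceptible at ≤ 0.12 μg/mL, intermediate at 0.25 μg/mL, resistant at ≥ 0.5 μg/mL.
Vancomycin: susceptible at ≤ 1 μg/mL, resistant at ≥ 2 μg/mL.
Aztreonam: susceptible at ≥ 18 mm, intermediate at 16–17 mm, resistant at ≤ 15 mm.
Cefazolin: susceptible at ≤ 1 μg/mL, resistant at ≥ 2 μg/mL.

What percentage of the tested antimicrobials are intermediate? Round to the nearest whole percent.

0%

Levofloxacin: 64 μg/mL is ≥ 64 μg/mL — R
Tigecycline: 0.12 μg/mL is ≤ 0.12 μg/mL ⇒ susceptible
Aztreonam (20 mm) ≥ 18 mm — susceptible
Vancomycin: 0.03 μg/mL is ≤ 1 μg/mL → susceptible
Cefazolin 0.03 μg/mL: ≤ 1 μg/mL ⇒ susceptible
Chloramphenicol (2 μg/mL) ≤ 8 μg/mL — susceptible
Intermediate: 0/6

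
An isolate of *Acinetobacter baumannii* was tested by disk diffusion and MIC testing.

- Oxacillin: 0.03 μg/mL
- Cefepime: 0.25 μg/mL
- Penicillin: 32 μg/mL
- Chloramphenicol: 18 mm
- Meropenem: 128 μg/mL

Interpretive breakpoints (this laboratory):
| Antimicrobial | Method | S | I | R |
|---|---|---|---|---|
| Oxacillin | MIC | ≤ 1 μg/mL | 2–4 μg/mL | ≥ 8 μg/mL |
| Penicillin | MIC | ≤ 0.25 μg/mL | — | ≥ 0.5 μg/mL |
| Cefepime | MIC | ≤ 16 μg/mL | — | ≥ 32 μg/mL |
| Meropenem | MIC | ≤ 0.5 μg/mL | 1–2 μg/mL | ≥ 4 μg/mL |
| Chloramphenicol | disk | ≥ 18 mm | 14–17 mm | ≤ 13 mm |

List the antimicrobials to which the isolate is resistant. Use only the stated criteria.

penicillin, meropenem

Oxacillin 0.03 μg/mL: ≤ 1 μg/mL ⇒ Susceptible
Cefepime 0.25 μg/mL: ≤ 16 μg/mL → S
Penicillin 32 μg/mL: ≥ 0.5 μg/mL → Resistant
Chloramphenicol (18 mm) ≥ 18 mm ⇒ susceptible
Meropenem 128 μg/mL: ≥ 4 μg/mL ⇒ R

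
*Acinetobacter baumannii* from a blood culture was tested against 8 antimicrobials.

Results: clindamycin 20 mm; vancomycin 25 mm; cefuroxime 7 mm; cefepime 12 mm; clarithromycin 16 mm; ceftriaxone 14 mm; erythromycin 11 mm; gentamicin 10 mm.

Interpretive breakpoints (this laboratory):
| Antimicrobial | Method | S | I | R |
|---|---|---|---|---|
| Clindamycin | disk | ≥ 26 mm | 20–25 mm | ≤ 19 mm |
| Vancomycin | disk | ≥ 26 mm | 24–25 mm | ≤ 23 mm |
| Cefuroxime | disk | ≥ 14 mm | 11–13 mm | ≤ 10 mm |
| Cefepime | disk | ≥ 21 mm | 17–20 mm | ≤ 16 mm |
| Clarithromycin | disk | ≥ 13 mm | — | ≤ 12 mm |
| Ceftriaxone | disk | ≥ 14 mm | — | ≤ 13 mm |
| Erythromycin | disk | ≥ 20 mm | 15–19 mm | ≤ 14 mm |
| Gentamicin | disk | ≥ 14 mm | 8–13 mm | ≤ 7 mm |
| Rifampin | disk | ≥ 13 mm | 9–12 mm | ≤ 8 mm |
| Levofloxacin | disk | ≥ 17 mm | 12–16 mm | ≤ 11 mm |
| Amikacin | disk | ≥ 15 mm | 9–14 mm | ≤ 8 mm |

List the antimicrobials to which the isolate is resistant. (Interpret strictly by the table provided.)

Clindamycin (20 mm) in 20–25 mm — Intermediate
Vancomycin (25 mm) in 24–25 mm — I
Cefuroxime 7 mm: ≤ 10 mm → R
Cefepime: 12 mm is ≤ 16 mm → resistant
Clarithromycin (16 mm) ≥ 13 mm — susceptible
Ceftriaxone 14 mm: ≥ 14 mm ⇒ Susceptible
Erythromycin 11 mm: ≤ 14 mm — Resistant
Gentamicin 10 mm: in 8–13 mm → Intermediate

cefuroxime, cefepime, erythromycin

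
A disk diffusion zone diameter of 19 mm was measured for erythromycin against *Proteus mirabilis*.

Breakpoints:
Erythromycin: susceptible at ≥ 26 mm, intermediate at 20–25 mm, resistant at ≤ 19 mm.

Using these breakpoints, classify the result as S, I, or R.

Erythromycin (19 mm) ≤ 19 mm ⇒ R

R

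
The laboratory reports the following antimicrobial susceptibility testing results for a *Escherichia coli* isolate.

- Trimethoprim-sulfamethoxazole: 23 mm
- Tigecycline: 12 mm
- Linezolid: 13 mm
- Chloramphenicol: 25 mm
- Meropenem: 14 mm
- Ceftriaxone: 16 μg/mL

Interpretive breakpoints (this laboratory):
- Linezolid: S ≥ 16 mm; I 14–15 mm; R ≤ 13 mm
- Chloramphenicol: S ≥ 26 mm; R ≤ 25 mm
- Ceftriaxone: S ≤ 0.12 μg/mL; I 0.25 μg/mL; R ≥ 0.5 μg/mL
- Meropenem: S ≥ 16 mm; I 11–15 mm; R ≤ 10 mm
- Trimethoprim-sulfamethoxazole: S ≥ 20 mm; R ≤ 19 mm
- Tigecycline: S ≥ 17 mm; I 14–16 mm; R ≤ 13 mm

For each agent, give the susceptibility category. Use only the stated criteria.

Trimethoprim-sulfamethoxazole: 23 mm is ≥ 20 mm → susceptible
Tigecycline: 12 mm is ≤ 13 mm ⇒ Resistant
Linezolid (13 mm) ≤ 13 mm — R
Chloramphenicol 25 mm: ≤ 25 mm → R
Meropenem (14 mm) in 11–15 mm ⇒ I
Ceftriaxone: 16 μg/mL is ≥ 0.5 μg/mL — R

S, R, R, R, I, R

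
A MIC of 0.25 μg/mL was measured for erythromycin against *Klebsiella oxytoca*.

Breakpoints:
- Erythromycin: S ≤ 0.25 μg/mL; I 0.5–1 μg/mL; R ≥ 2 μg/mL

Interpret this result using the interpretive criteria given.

S

Erythromycin (0.25 μg/mL) ≤ 0.25 μg/mL → Susceptible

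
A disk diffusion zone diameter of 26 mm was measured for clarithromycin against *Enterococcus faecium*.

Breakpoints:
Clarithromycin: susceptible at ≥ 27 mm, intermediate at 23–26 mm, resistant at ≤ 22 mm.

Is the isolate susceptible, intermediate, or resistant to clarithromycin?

I

Clarithromycin 26 mm: in 23–26 mm → I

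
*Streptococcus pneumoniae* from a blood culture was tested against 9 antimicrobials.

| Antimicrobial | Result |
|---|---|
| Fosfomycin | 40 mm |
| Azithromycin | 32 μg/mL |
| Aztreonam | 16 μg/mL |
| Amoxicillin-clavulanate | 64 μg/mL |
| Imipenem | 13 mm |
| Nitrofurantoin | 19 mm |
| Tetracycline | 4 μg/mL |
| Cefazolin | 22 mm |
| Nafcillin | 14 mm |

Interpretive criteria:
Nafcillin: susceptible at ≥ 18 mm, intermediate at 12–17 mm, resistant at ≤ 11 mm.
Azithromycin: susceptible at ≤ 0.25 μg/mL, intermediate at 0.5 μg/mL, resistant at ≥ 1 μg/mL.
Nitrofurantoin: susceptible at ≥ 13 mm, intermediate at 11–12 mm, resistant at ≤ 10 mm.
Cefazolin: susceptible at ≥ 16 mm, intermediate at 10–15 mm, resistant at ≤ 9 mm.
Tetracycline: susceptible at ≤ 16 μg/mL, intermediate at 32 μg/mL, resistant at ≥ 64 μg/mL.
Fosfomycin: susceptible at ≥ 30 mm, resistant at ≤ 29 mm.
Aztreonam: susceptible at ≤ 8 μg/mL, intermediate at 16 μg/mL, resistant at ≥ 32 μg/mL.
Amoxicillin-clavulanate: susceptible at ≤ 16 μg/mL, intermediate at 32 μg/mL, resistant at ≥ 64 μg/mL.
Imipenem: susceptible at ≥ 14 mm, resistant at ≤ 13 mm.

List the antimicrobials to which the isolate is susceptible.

Fosfomycin (40 mm) ≥ 30 mm — susceptible
Azithromycin (32 μg/mL) ≥ 1 μg/mL ⇒ R
Aztreonam (16 μg/mL) = 16 μg/mL ⇒ intermediate
Amoxicillin-clavulanate (64 μg/mL) ≥ 64 μg/mL ⇒ Resistant
Imipenem: 13 mm is ≤ 13 mm → Resistant
Nitrofurantoin (19 mm) ≥ 13 mm ⇒ S
Tetracycline 4 μg/mL: ≤ 16 μg/mL — S
Cefazolin (22 mm) ≥ 16 mm → susceptible
Nafcillin: 14 mm is in 12–17 mm → Intermediate

fosfomycin, nitrofurantoin, tetracycline, cefazolin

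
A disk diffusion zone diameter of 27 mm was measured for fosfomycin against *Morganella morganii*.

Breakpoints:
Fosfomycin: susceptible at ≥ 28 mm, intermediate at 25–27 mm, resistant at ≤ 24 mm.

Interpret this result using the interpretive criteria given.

Fosfomycin 27 mm: in 25–27 mm ⇒ I

I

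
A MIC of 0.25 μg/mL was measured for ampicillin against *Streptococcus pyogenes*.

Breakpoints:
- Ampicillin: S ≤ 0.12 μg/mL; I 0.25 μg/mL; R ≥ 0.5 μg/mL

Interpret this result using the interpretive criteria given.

I

Ampicillin 0.25 μg/mL: = 0.25 μg/mL → intermediate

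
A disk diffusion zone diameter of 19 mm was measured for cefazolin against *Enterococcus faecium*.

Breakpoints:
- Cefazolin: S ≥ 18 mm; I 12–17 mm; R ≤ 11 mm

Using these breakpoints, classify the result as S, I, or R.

Susceptible

Cefazolin (19 mm) ≥ 18 mm — Susceptible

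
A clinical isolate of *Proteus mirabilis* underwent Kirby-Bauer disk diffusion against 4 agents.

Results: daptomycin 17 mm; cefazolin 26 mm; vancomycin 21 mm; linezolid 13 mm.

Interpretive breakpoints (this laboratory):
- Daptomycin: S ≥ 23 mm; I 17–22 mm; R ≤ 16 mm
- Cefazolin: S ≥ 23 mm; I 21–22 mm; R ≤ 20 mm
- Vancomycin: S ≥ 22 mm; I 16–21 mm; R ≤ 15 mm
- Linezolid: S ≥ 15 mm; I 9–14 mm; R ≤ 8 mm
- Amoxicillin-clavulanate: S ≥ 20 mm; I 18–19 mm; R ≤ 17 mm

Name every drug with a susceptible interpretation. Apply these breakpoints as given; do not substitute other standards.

Daptomycin (17 mm) in 17–22 mm ⇒ intermediate
Cefazolin (26 mm) ≥ 23 mm — Susceptible
Vancomycin: 21 mm is in 16–21 mm → I
Linezolid: 13 mm is in 9–14 mm — I

cefazolin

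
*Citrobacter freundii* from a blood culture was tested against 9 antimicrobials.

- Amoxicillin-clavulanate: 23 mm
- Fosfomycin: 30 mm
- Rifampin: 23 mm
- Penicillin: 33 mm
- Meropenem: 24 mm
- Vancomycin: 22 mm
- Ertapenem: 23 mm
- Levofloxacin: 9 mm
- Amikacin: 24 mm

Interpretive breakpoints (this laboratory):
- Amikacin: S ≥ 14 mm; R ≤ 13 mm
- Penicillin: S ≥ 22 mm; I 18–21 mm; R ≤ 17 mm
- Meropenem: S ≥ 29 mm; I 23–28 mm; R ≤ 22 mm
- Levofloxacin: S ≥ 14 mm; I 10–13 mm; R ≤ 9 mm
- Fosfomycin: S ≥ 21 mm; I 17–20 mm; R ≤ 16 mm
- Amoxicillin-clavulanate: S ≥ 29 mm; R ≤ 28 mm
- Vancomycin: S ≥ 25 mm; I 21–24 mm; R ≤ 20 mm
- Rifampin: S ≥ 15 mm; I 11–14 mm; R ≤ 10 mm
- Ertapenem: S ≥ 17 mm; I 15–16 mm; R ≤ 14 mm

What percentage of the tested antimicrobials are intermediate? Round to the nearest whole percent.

Amoxicillin-clavulanate 23 mm: ≤ 28 mm → resistant
Fosfomycin 30 mm: ≥ 21 mm ⇒ S
Rifampin: 23 mm is ≥ 15 mm ⇒ S
Penicillin: 33 mm is ≥ 22 mm → S
Meropenem: 24 mm is in 23–28 mm — I
Vancomycin: 22 mm is in 21–24 mm — Intermediate
Ertapenem 23 mm: ≥ 17 mm ⇒ S
Levofloxacin: 9 mm is ≤ 9 mm — resistant
Amikacin: 24 mm is ≥ 14 mm → S
Intermediate: 2/9

22%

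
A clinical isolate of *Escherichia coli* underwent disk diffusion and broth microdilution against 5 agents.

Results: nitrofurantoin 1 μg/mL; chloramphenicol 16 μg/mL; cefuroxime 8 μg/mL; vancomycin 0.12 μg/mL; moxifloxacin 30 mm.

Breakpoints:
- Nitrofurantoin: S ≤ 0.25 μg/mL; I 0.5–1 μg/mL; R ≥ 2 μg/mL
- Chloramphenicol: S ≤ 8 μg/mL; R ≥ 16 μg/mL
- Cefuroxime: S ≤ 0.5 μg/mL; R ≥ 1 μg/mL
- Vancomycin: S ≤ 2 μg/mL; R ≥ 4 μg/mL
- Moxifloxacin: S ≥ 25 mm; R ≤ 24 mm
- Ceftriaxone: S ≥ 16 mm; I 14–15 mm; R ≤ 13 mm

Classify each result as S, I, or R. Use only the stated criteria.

Nitrofurantoin 1 μg/mL: in 0.5–1 μg/mL → Intermediate
Chloramphenicol: 16 μg/mL is ≥ 16 μg/mL → R
Cefuroxime (8 μg/mL) ≥ 1 μg/mL — R
Vancomycin: 0.12 μg/mL is ≤ 2 μg/mL ⇒ susceptible
Moxifloxacin 30 mm: ≥ 25 mm → Susceptible

I, R, R, S, S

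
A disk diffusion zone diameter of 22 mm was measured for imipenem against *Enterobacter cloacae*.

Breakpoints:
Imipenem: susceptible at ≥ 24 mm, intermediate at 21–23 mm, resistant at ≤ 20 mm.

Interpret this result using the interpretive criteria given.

Intermediate

Imipenem: 22 mm is in 21–23 mm — Intermediate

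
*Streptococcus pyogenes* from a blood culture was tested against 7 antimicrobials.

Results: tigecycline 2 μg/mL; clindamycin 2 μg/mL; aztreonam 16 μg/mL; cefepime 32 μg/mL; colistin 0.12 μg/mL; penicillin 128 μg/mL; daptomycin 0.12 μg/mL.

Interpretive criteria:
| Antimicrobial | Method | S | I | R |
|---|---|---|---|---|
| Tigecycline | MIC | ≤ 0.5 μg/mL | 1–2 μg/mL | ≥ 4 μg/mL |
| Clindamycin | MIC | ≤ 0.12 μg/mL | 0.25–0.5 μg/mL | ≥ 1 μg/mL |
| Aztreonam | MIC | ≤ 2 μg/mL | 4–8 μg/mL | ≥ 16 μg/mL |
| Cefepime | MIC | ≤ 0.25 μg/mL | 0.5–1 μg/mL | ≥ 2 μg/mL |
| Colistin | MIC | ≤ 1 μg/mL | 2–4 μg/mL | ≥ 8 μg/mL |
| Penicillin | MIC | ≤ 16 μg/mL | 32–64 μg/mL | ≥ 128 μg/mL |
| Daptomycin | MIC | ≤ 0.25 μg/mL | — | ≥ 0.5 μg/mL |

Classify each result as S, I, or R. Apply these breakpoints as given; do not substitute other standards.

I, R, R, R, S, R, S

Tigecycline: 2 μg/mL is in 1–2 μg/mL ⇒ Intermediate
Clindamycin: 2 μg/mL is ≥ 1 μg/mL ⇒ R
Aztreonam 16 μg/mL: ≥ 16 μg/mL — Resistant
Cefepime 32 μg/mL: ≥ 2 μg/mL → resistant
Colistin: 0.12 μg/mL is ≤ 1 μg/mL ⇒ susceptible
Penicillin 128 μg/mL: ≥ 128 μg/mL ⇒ Resistant
Daptomycin: 0.12 μg/mL is ≤ 0.25 μg/mL ⇒ susceptible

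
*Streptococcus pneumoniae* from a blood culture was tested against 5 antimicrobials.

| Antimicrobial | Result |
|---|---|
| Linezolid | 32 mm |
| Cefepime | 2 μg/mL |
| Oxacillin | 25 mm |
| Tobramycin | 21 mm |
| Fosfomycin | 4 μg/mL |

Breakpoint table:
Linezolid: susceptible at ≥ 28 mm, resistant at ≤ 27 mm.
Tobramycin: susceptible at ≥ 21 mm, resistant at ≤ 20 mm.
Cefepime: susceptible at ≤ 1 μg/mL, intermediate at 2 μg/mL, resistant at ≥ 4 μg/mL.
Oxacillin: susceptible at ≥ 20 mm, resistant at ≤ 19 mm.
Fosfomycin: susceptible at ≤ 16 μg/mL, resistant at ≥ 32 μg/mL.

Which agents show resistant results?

Linezolid: 32 mm is ≥ 28 mm — susceptible
Cefepime (2 μg/mL) = 2 μg/mL → intermediate
Oxacillin 25 mm: ≥ 20 mm — S
Tobramycin 21 mm: ≥ 21 mm → susceptible
Fosfomycin (4 μg/mL) ≤ 16 μg/mL — Susceptible

none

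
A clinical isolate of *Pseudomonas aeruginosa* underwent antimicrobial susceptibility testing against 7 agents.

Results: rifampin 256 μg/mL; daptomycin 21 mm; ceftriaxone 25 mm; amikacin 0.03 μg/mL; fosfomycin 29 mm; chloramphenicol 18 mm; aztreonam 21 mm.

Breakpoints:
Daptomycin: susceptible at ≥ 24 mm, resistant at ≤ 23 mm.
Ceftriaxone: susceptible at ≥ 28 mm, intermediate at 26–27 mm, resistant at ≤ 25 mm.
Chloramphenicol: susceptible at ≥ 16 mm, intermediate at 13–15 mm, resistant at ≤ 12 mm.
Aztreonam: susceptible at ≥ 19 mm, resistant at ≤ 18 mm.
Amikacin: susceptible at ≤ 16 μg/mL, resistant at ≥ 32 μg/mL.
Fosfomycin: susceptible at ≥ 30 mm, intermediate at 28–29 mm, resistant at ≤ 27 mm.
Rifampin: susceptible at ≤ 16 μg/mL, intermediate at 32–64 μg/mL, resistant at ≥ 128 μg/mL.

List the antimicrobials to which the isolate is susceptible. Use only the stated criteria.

Rifampin (256 μg/mL) ≥ 128 μg/mL — resistant
Daptomycin (21 mm) ≤ 23 mm → resistant
Ceftriaxone (25 mm) ≤ 25 mm → Resistant
Amikacin: 0.03 μg/mL is ≤ 16 μg/mL → S
Fosfomycin: 29 mm is in 28–29 mm — I
Chloramphenicol: 18 mm is ≥ 16 mm — Susceptible
Aztreonam (21 mm) ≥ 19 mm ⇒ Susceptible

amikacin, chloramphenicol, aztreonam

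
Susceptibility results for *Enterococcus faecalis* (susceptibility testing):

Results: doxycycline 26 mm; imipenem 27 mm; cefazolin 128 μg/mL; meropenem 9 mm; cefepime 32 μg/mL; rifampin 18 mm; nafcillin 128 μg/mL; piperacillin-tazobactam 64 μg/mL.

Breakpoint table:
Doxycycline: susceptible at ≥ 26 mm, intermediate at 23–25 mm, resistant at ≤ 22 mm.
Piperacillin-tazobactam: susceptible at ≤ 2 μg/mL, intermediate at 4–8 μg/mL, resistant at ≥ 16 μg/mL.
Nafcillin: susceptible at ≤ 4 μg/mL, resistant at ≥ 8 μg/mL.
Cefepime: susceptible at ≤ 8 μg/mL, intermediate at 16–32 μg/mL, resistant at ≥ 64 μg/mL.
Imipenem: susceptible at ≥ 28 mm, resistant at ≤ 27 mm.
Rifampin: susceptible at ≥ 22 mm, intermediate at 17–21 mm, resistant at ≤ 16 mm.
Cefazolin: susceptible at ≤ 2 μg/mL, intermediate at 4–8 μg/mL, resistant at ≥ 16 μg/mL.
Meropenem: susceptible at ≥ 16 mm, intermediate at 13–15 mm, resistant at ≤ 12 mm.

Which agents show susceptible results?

doxycycline

Doxycycline: 26 mm is ≥ 26 mm — Susceptible
Imipenem 27 mm: ≤ 27 mm ⇒ R
Cefazolin 128 μg/mL: ≥ 16 μg/mL — resistant
Meropenem (9 mm) ≤ 12 mm ⇒ resistant
Cefepime (32 μg/mL) in 16–32 μg/mL ⇒ I
Rifampin: 18 mm is in 17–21 mm → intermediate
Nafcillin (128 μg/mL) ≥ 8 μg/mL → Resistant
Piperacillin-tazobactam: 64 μg/mL is ≥ 16 μg/mL → R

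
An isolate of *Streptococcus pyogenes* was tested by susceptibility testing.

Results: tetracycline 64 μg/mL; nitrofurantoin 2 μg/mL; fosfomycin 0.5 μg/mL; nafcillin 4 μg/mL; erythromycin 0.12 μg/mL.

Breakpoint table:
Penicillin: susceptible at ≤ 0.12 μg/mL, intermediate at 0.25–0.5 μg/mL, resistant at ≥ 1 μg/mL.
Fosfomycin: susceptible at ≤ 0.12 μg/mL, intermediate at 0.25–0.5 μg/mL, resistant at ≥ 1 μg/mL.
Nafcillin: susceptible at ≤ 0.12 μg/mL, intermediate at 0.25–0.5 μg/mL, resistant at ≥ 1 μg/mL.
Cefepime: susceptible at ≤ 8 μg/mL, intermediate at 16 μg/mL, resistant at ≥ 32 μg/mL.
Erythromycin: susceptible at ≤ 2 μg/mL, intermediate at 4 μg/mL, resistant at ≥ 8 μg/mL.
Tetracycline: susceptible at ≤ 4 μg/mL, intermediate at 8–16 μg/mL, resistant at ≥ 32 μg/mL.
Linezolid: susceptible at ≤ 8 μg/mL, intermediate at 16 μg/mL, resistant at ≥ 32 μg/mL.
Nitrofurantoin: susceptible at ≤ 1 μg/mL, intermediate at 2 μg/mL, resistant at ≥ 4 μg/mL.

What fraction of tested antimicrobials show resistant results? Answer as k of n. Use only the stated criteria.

Tetracycline (64 μg/mL) ≥ 32 μg/mL ⇒ R
Nitrofurantoin (2 μg/mL) = 2 μg/mL — I
Fosfomycin 0.5 μg/mL: in 0.25–0.5 μg/mL → I
Nafcillin: 4 μg/mL is ≥ 1 μg/mL — R
Erythromycin 0.12 μg/mL: ≤ 2 μg/mL — Susceptible
Resistant: 2/5

2 of 5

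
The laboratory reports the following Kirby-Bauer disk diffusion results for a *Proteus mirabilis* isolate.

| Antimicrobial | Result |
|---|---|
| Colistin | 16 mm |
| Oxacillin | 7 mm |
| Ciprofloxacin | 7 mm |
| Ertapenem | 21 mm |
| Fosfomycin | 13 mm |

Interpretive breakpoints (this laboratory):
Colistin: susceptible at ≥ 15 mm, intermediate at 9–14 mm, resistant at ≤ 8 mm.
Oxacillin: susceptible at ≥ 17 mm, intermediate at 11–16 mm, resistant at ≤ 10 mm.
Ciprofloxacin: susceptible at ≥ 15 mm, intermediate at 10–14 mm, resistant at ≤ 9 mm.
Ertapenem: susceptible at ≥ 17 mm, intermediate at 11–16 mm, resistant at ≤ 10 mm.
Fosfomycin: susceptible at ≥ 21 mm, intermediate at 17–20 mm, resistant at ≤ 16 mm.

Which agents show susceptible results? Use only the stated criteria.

Colistin 16 mm: ≥ 15 mm → S
Oxacillin (7 mm) ≤ 10 mm — R
Ciprofloxacin: 7 mm is ≤ 9 mm ⇒ R
Ertapenem (21 mm) ≥ 17 mm — susceptible
Fosfomycin (13 mm) ≤ 16 mm — resistant

colistin, ertapenem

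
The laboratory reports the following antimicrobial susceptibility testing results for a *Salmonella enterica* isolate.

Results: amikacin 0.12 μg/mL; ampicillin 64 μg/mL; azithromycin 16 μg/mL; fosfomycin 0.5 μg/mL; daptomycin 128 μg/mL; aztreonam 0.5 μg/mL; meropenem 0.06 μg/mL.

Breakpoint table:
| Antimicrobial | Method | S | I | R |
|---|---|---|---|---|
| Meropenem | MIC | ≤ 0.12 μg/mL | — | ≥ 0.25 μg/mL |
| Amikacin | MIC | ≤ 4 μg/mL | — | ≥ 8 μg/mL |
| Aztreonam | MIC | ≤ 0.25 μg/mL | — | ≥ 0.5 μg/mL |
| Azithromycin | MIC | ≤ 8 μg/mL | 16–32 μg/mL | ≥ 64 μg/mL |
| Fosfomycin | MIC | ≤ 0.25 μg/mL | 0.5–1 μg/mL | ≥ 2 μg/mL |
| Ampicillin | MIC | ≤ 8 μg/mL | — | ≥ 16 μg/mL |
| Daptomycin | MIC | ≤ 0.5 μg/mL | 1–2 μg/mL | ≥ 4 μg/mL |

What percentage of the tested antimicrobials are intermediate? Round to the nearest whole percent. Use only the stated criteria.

Amikacin: 0.12 μg/mL is ≤ 4 μg/mL — susceptible
Ampicillin (64 μg/mL) ≥ 16 μg/mL — R
Azithromycin 16 μg/mL: in 16–32 μg/mL ⇒ Intermediate
Fosfomycin 0.5 μg/mL: in 0.5–1 μg/mL ⇒ I
Daptomycin 128 μg/mL: ≥ 4 μg/mL → resistant
Aztreonam 0.5 μg/mL: ≥ 0.5 μg/mL → Resistant
Meropenem (0.06 μg/mL) ≤ 0.12 μg/mL ⇒ S
Intermediate: 2/7

29%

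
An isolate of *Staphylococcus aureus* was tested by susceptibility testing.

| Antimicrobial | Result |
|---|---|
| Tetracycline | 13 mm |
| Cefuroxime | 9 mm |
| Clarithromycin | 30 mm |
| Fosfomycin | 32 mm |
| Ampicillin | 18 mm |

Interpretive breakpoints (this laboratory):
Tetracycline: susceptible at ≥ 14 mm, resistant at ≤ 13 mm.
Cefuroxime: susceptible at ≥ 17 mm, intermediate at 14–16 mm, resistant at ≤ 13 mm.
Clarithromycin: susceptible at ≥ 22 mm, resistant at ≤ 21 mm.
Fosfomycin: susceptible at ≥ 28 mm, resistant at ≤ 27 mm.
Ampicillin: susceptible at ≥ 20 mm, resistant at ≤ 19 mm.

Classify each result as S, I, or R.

Tetracycline: 13 mm is ≤ 13 mm → Resistant
Cefuroxime: 9 mm is ≤ 13 mm → Resistant
Clarithromycin 30 mm: ≥ 22 mm ⇒ Susceptible
Fosfomycin: 32 mm is ≥ 28 mm ⇒ Susceptible
Ampicillin 18 mm: ≤ 19 mm ⇒ Resistant

R, R, S, S, R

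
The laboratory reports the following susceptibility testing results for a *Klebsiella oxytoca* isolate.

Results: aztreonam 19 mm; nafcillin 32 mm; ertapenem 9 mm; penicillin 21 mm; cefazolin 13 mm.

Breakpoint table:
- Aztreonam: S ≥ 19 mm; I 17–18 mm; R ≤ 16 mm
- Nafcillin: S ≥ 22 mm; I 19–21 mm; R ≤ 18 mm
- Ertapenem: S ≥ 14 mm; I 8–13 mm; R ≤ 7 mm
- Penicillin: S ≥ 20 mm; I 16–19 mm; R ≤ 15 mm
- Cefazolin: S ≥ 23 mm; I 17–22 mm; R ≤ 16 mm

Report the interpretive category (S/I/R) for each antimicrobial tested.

Aztreonam: 19 mm is ≥ 19 mm ⇒ susceptible
Nafcillin 32 mm: ≥ 22 mm ⇒ susceptible
Ertapenem: 9 mm is in 8–13 mm ⇒ intermediate
Penicillin 21 mm: ≥ 20 mm ⇒ susceptible
Cefazolin: 13 mm is ≤ 16 mm → R

S, S, I, S, R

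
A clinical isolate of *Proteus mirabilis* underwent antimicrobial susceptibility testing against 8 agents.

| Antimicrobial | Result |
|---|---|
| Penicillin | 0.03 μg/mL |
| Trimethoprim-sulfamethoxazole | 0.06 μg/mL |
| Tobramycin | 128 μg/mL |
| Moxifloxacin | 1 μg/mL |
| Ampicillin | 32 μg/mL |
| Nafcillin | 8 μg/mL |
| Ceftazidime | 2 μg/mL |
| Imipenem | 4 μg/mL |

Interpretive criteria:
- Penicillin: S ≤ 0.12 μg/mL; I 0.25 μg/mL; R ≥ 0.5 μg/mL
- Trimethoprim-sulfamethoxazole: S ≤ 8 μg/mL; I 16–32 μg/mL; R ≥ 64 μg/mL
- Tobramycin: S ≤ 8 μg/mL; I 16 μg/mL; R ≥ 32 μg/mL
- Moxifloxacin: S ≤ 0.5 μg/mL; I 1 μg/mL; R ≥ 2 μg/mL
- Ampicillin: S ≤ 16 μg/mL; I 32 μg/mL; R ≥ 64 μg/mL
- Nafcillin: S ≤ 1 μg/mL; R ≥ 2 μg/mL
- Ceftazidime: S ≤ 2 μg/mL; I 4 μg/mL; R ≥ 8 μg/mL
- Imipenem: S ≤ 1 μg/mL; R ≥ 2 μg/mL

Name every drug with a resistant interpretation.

tobramycin, nafcillin, imipenem

Penicillin (0.03 μg/mL) ≤ 0.12 μg/mL — S
Trimethoprim-sulfamethoxazole: 0.06 μg/mL is ≤ 8 μg/mL ⇒ Susceptible
Tobramycin (128 μg/mL) ≥ 32 μg/mL → R
Moxifloxacin: 1 μg/mL is = 1 μg/mL ⇒ intermediate
Ampicillin: 32 μg/mL is = 32 μg/mL → Intermediate
Nafcillin: 8 μg/mL is ≥ 2 μg/mL — resistant
Ceftazidime 2 μg/mL: ≤ 2 μg/mL ⇒ S
Imipenem 4 μg/mL: ≥ 2 μg/mL → R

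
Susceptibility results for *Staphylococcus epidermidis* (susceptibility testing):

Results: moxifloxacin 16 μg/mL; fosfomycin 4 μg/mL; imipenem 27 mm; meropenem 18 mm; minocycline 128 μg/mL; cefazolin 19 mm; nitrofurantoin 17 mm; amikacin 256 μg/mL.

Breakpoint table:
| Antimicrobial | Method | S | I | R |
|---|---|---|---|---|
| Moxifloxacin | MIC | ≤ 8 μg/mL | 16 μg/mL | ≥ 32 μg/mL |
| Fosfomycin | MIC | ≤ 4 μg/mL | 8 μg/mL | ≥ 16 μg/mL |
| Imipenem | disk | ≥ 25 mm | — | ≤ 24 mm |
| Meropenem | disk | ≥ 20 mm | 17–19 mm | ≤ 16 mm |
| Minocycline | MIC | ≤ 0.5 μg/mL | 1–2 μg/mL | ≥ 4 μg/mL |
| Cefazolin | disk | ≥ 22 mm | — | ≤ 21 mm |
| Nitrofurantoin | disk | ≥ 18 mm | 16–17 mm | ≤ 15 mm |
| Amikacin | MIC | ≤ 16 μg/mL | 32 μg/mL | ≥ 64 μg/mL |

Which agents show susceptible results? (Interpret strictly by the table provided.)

Moxifloxacin (16 μg/mL) = 16 μg/mL → Intermediate
Fosfomycin 4 μg/mL: ≤ 4 μg/mL — S
Imipenem 27 mm: ≥ 25 mm — S
Meropenem 18 mm: in 17–19 mm ⇒ intermediate
Minocycline (128 μg/mL) ≥ 4 μg/mL — Resistant
Cefazolin (19 mm) ≤ 21 mm ⇒ Resistant
Nitrofurantoin (17 mm) in 16–17 mm ⇒ intermediate
Amikacin: 256 μg/mL is ≥ 64 μg/mL → Resistant

fosfomycin, imipenem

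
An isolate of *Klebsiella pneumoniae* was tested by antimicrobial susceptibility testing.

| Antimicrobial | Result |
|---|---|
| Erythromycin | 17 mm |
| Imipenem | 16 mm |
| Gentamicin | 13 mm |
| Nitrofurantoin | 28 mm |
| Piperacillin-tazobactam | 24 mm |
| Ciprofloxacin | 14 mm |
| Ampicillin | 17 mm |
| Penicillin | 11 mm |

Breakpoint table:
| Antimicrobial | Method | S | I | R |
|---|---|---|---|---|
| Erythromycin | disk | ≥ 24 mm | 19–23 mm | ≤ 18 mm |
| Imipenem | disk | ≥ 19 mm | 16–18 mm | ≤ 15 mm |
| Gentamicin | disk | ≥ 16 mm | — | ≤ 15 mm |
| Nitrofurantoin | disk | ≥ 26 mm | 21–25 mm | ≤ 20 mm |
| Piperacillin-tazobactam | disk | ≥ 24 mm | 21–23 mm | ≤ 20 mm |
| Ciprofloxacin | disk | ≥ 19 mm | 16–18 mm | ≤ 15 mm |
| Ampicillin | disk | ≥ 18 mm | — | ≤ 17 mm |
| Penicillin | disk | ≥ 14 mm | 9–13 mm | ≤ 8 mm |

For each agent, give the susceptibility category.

R, I, R, S, S, R, R, I

Erythromycin: 17 mm is ≤ 18 mm — resistant
Imipenem (16 mm) in 16–18 mm — Intermediate
Gentamicin 13 mm: ≤ 15 mm — resistant
Nitrofurantoin: 28 mm is ≥ 26 mm → susceptible
Piperacillin-tazobactam (24 mm) ≥ 24 mm ⇒ Susceptible
Ciprofloxacin: 14 mm is ≤ 15 mm — Resistant
Ampicillin (17 mm) ≤ 17 mm — R
Penicillin 11 mm: in 9–13 mm ⇒ intermediate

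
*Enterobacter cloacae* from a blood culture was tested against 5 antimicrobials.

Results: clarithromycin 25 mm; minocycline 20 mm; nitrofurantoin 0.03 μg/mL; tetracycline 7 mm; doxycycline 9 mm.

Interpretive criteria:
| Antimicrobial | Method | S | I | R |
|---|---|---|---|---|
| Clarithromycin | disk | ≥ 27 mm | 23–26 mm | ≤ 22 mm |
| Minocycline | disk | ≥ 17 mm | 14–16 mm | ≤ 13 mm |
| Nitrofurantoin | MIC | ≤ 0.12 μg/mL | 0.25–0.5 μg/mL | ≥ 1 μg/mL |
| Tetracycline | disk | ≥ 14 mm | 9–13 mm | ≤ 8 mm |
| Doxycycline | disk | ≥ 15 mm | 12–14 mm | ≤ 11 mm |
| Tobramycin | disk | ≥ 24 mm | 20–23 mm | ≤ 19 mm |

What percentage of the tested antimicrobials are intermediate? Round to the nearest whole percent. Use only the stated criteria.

Clarithromycin: 25 mm is in 23–26 mm ⇒ I
Minocycline 20 mm: ≥ 17 mm — susceptible
Nitrofurantoin 0.03 μg/mL: ≤ 0.12 μg/mL — susceptible
Tetracycline (7 mm) ≤ 8 mm — resistant
Doxycycline (9 mm) ≤ 11 mm ⇒ Resistant
Intermediate: 1/5

20%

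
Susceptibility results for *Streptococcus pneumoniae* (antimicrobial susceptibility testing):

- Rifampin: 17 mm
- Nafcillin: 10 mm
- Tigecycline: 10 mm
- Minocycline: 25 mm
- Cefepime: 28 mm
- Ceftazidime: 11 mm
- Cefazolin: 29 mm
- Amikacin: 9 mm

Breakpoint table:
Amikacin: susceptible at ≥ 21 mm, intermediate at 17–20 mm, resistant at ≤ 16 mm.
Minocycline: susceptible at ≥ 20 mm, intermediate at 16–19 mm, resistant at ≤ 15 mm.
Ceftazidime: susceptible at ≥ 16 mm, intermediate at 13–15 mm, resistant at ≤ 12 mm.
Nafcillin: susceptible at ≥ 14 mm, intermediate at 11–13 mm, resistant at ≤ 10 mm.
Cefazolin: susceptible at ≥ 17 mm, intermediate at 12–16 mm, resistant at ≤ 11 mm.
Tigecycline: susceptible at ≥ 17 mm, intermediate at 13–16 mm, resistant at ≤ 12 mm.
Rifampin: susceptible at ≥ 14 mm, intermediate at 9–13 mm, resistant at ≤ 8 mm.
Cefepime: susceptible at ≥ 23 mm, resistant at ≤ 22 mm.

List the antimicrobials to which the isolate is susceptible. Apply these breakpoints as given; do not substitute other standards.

rifampin, minocycline, cefepime, cefazolin

Rifampin 17 mm: ≥ 14 mm — Susceptible
Nafcillin: 10 mm is ≤ 10 mm — Resistant
Tigecycline (10 mm) ≤ 12 mm ⇒ R
Minocycline: 25 mm is ≥ 20 mm ⇒ S
Cefepime 28 mm: ≥ 23 mm — Susceptible
Ceftazidime (11 mm) ≤ 12 mm → R
Cefazolin (29 mm) ≥ 17 mm ⇒ S
Amikacin: 9 mm is ≤ 16 mm ⇒ Resistant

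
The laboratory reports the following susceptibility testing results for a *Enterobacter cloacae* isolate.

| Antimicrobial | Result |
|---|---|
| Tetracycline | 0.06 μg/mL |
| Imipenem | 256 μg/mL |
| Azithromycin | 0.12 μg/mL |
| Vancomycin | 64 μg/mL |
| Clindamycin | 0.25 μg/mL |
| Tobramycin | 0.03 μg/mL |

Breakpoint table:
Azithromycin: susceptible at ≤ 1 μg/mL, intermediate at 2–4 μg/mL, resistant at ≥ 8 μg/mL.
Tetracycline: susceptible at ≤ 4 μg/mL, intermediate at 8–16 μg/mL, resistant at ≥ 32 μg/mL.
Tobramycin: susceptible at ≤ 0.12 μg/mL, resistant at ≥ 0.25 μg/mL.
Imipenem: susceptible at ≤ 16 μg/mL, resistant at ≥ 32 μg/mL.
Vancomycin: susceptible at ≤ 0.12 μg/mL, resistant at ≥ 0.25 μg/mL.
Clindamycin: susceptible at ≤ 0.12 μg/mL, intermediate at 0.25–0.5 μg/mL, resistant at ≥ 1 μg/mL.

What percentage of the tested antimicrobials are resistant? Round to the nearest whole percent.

Tetracycline: 0.06 μg/mL is ≤ 4 μg/mL ⇒ Susceptible
Imipenem (256 μg/mL) ≥ 32 μg/mL — Resistant
Azithromycin 0.12 μg/mL: ≤ 1 μg/mL ⇒ Susceptible
Vancomycin: 64 μg/mL is ≥ 0.25 μg/mL ⇒ R
Clindamycin (0.25 μg/mL) in 0.25–0.5 μg/mL ⇒ Intermediate
Tobramycin (0.03 μg/mL) ≤ 0.12 μg/mL — Susceptible
Resistant: 2/6

33%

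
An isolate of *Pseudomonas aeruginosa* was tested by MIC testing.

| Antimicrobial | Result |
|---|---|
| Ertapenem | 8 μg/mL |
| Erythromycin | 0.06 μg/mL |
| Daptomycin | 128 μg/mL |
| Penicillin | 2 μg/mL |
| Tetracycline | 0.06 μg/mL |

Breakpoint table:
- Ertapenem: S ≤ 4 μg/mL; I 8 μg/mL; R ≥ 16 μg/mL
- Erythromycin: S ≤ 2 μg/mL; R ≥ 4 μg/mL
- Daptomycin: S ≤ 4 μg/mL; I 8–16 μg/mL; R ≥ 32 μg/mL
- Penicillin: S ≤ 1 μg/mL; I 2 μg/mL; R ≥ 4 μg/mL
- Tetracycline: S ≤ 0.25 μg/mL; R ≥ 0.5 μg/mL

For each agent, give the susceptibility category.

I, S, R, I, S

Ertapenem (8 μg/mL) = 8 μg/mL — intermediate
Erythromycin 0.06 μg/mL: ≤ 2 μg/mL — Susceptible
Daptomycin: 128 μg/mL is ≥ 32 μg/mL → R
Penicillin: 2 μg/mL is = 2 μg/mL ⇒ intermediate
Tetracycline 0.06 μg/mL: ≤ 0.25 μg/mL — susceptible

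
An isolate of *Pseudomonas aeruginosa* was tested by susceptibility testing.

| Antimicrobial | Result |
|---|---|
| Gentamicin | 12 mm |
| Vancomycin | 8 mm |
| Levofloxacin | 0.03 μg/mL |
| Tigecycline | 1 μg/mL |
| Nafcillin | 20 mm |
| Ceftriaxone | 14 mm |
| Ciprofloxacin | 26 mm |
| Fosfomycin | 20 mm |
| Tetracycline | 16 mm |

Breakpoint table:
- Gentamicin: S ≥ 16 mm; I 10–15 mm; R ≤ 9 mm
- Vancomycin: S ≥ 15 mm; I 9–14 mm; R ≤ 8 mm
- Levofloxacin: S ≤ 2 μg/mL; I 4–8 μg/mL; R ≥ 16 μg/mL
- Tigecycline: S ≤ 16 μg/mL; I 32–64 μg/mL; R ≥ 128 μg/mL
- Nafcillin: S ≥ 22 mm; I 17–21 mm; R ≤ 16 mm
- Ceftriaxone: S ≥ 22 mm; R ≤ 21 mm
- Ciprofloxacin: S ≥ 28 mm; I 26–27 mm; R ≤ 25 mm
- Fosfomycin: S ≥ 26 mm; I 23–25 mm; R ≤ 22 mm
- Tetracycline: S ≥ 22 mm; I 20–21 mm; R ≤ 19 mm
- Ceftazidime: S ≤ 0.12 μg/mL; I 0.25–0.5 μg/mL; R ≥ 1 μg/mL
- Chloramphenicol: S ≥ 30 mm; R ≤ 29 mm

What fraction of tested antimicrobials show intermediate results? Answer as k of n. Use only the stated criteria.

3 of 9

Gentamicin: 12 mm is in 10–15 mm ⇒ intermediate
Vancomycin 8 mm: ≤ 8 mm → Resistant
Levofloxacin: 0.03 μg/mL is ≤ 2 μg/mL ⇒ Susceptible
Tigecycline: 1 μg/mL is ≤ 16 μg/mL ⇒ S
Nafcillin (20 mm) in 17–21 mm ⇒ Intermediate
Ceftriaxone (14 mm) ≤ 21 mm → Resistant
Ciprofloxacin: 26 mm is in 26–27 mm ⇒ Intermediate
Fosfomycin (20 mm) ≤ 22 mm → Resistant
Tetracycline: 16 mm is ≤ 19 mm ⇒ resistant
Intermediate: 3/9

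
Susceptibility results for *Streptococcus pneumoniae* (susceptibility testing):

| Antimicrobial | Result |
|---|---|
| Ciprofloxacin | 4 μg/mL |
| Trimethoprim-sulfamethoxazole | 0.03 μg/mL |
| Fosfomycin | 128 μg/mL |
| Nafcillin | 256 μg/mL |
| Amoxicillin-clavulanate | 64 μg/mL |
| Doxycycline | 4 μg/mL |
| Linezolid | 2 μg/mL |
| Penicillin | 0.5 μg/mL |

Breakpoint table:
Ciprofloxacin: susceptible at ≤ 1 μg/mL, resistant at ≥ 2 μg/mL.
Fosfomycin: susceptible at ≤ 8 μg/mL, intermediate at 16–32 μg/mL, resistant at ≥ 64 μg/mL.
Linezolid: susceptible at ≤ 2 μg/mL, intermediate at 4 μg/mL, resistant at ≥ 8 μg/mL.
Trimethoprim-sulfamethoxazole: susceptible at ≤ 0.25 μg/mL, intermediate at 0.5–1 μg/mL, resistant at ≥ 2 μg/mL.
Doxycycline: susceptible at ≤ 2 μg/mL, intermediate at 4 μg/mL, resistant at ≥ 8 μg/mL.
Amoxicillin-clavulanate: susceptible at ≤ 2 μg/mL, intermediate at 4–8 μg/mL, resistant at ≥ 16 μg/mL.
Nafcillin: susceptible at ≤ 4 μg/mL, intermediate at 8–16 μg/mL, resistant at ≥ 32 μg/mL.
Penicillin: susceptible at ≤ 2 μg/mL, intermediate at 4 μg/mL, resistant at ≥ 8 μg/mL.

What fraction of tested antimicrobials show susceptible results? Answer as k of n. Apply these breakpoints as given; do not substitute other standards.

Ciprofloxacin (4 μg/mL) ≥ 2 μg/mL — R
Trimethoprim-sulfamethoxazole 0.03 μg/mL: ≤ 0.25 μg/mL → susceptible
Fosfomycin: 128 μg/mL is ≥ 64 μg/mL ⇒ R
Nafcillin 256 μg/mL: ≥ 32 μg/mL → R
Amoxicillin-clavulanate 64 μg/mL: ≥ 16 μg/mL → R
Doxycycline (4 μg/mL) = 4 μg/mL ⇒ intermediate
Linezolid: 2 μg/mL is ≤ 2 μg/mL — S
Penicillin (0.5 μg/mL) ≤ 2 μg/mL — susceptible
Susceptible: 3/8

3 of 8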